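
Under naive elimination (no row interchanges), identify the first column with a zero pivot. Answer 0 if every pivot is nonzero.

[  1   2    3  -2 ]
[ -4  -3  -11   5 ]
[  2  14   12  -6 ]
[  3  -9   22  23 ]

Naive forward elimination:
R2 <- R2 - (-4)*R1:  [  0   5   1  -3 ]
R3 <- R3 - (2)*R1:  [  0  10   6  -2 ]
R4 <- R4 - (3)*R1:  [   0  -15   13   29 ]
R3 <- R3 - (2)*R2:  [ 0  0  4  4 ]
R4 <- R4 - (-3)*R2:  [  0   0  16  20 ]
R4 <- R4 - (4)*R3:  [ 0  0  0  4 ]
All pivots nonzero; naive elimination completes without hitting a zero pivot.

first zero-pivot column = 0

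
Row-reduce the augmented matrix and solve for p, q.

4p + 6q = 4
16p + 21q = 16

(1, 0)

Forward elimination on [A|b]:
R2 <- R2 - (4)*R1:  [  0  -3   0 ]
Row echelon form:
[ 4   6  |  4 ]
[ 0  -3  |  0 ]
Back-substitution:
q = (0) / -3 = 0
p = (4 - (6)*(0)) / 4 = 1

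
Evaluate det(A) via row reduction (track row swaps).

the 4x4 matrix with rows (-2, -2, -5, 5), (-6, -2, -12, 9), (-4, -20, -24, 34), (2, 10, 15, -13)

Forward elimination:
R2 <- R2 - (3)*R1:  [  0   4   3  -6 ]
R3 <- R3 - (2)*R1:  [   0  -16  -14   24 ]
R4 <- R4 - (-1)*R1:  [  0   8  10  -8 ]
R3 <- R3 - (-4)*R2:  [  0   0  -2   0 ]
R4 <- R4 - (2)*R2:  [ 0  0  4  4 ]
R4 <- R4 - (-2)*R3:  [ 0  0  0  4 ]
Upper-triangular form:
[ -2  -2  -5   5 ]
[  0   4   3  -6 ]
[  0   0  -2   0 ]
[  0   0   0   4 ]
det(A) = (-1)^0 * (-2) * (4) * (-2) * (4) = 64  (0 row swaps -> sign +1)

det(A) = 64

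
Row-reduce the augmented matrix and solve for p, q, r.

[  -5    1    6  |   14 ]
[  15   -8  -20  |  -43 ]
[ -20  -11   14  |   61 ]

(-5, 1, -2)

Forward elimination on [A|b]:
R2 <- R2 - (-3)*R1:  [  0  -5  -2  -1 ]
R3 <- R3 - (4)*R1:  [   0  -15  -10    5 ]
R3 <- R3 - (3)*R2:  [  0   0  -4   8 ]
Row echelon form:
[ -5   1   6  |  14 ]
[  0  -5  -2  |  -1 ]
[  0   0  -4  |   8 ]
Back-substitution:
r = (8) / -4 = -2
q = (-1 - (-2)*(-2)) / -5 = 1
p = (14 - (1)*(1) - (6)*(-2)) / -5 = -5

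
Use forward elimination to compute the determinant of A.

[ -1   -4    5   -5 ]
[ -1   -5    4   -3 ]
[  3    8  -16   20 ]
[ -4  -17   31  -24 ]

det(A) = 18

Forward elimination:
R2 <- R2 - (1)*R1:  [  0  -1  -1   2 ]
R3 <- R3 - (-3)*R1:  [  0  -4  -1   5 ]
R4 <- R4 - (4)*R1:  [  0  -1  11  -4 ]
R3 <- R3 - (4)*R2:  [  0   0   3  -3 ]
R4 <- R4 - (1)*R2:  [  0   0  12  -6 ]
R4 <- R4 - (4)*R3:  [ 0  0  0  6 ]
Upper-triangular form:
[ -1  -4   5  -5 ]
[  0  -1  -1   2 ]
[  0   0   3  -3 ]
[  0   0   0   6 ]
det(A) = (-1)^0 * (-1) * (-1) * (3) * (6) = 18  (0 row swaps -> sign +1)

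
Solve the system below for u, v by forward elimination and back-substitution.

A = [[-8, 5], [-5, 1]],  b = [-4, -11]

Forward elimination on [A|b]:
R2 <- R2 - (5/8)*R1:  [     0  -17/8  -17/2 ]
Row echelon form:
[ -8      5  |     -4 ]
[  0  -17/8  |  -17/2 ]
Back-substitution:
v = (-17/2) / (-17/8) = 4
u = (-4 - (5)*(4)) / -8 = 3

(3, 4)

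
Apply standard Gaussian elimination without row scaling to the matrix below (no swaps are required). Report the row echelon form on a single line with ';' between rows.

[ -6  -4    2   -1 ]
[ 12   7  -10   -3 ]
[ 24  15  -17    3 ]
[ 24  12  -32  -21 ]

Forward elimination:
R2 <- R2 - (-2)*R1:  [  0  -1  -6  -5 ]
R3 <- R3 - (-4)*R1:  [  0  -1  -9  -1 ]
R4 <- R4 - (-4)*R1:  [   0   -4  -24  -25 ]
R3 <- R3 - (1)*R2:  [  0   0  -3   4 ]
R4 <- R4 - (4)*R2:  [  0   0   0  -5 ]
Row echelon form:
[ -6  -4   2  -1 ]
[  0  -1  -6  -5 ]
[  0   0  -3   4 ]
[  0   0   0  -5 ]

REF = [-6 -4 2 -1; 0 -1 -6 -5; 0 0 -3 4; 0 0 0 -5]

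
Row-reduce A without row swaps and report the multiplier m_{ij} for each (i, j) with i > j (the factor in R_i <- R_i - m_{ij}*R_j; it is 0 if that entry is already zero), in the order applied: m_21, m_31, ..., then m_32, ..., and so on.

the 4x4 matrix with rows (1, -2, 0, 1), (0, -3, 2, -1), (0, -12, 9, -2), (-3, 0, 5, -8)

multipliers: 0, 0, -3, 4, 2, 1

Forward elimination:
R2: entry in column 1 is already 0 -> m_{21} = 0 (no row operation needed)
R3: entry in column 1 is already 0 -> m_{31} = 0 (no row operation needed)
R4 <- R4 - (-3)*R1:  [  0  -6   5  -5 ]
R3 <- R3 - (4)*R2:  [ 0  0  1  2 ]
R4 <- R4 - (2)*R2:  [  0   0   1  -3 ]
R4 <- R4 - (1)*R3:  [  0   0   0  -5 ]
Multipliers (in order of application): m_{21} = 0, m_{31} = 0, m_{41} = -3, m_{32} = 4, m_{42} = 2, m_{43} = 1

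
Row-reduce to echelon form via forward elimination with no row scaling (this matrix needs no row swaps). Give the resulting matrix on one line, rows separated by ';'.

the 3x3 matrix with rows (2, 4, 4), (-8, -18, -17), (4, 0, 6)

Forward elimination:
R2 <- R2 - (-4)*R1:  [  0  -2  -1 ]
R3 <- R3 - (2)*R1:  [  0  -8  -2 ]
R3 <- R3 - (4)*R2:  [ 0  0  2 ]
Row echelon form:
[ 2   4   4 ]
[ 0  -2  -1 ]
[ 0   0   2 ]

REF = [2 4 4; 0 -2 -1; 0 0 2]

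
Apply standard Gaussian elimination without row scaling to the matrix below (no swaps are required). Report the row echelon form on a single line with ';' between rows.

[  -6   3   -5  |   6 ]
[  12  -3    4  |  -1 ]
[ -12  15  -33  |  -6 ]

REF = [-6 3 -5 6; 0 3 -6 11; 0 0 -5 -51]

Forward elimination:
R2 <- R2 - (-2)*R1:  [  0   3  -6  11 ]
R3 <- R3 - (2)*R1:  [   0    9  -23  -18 ]
R3 <- R3 - (3)*R2:  [   0    0   -5  -51 ]
Row echelon form:
[ -6  3  -5  |    6 ]
[  0  3  -6  |   11 ]
[  0  0  -5  |  -51 ]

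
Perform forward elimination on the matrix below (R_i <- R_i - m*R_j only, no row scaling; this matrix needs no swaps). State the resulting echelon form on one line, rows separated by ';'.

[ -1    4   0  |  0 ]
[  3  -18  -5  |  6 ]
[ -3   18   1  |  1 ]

REF = [-1 4 0 0; 0 -6 -5 6; 0 0 -4 7]

Forward elimination:
R2 <- R2 - (-3)*R1:  [  0  -6  -5   6 ]
R3 <- R3 - (3)*R1:  [ 0  6  1  1 ]
R3 <- R3 - (-1)*R2:  [  0   0  -4   7 ]
Row echelon form:
[ -1   4   0  |  0 ]
[  0  -6  -5  |  6 ]
[  0   0  -4  |  7 ]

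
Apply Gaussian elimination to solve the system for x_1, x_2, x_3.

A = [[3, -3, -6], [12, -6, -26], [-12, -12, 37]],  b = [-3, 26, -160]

(-4, 5, -4)

Forward elimination on [A|b]:
R2 <- R2 - (4)*R1:  [  0   6  -2  38 ]
R3 <- R3 - (-4)*R1:  [    0   -24    13  -172 ]
R3 <- R3 - (-4)*R2:  [   0    0    5  -20 ]
Row echelon form:
[ 3  -3  -6  |   -3 ]
[ 0   6  -2  |   38 ]
[ 0   0   5  |  -20 ]
Back-substitution:
x_3 = (-20) / 5 = -4
x_2 = (38 - (-2)*(-4)) / 6 = 5
x_1 = (-3 - (-3)*(5) - (-6)*(-4)) / 3 = -4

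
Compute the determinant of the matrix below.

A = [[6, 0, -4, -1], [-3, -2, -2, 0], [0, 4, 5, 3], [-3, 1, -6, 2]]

det(A) = -195

Forward elimination:
R2 <- R2 - (-1/2)*R1:  [    0    -2    -4  -1/2 ]
R4 <- R4 - (-1/2)*R1:  [   0    1   -8  3/2 ]
R3 <- R3 - (-2)*R2:  [  0   0  -3   2 ]
R4 <- R4 - (-1/2)*R2:  [   0    0  -10  5/4 ]
R4 <- R4 - (10/3)*R3:  [      0       0       0  -65/12 ]
Upper-triangular form:
[ 6   0  -4      -1 ]
[ 0  -2  -4    -1/2 ]
[ 0   0  -3       2 ]
[ 0   0   0  -65/12 ]
det(A) = (-1)^0 * (6) * (-2) * (-3) * (-65/12) = -195  (0 row swaps -> sign +1)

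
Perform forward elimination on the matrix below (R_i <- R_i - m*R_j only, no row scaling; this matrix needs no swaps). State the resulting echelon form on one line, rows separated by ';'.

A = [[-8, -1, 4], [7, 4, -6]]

Forward elimination:
R2 <- R2 - (-7/8)*R1:  [    0  25/8  -5/2 ]
Row echelon form:
[ -8    -1     4 ]
[  0  25/8  -5/2 ]

REF = [-8 -1 4; 0 25/8 -5/2]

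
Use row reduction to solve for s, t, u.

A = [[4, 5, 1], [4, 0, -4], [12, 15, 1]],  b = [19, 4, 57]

Forward elimination on [A|b]:
R2 <- R2 - (1)*R1:  [   0   -5   -5  -15 ]
R3 <- R3 - (3)*R1:  [  0   0  -2   0 ]
Row echelon form:
[ 4   5   1  |   19 ]
[ 0  -5  -5  |  -15 ]
[ 0   0  -2  |    0 ]
Back-substitution:
u = (0) / -2 = 0
t = (-15 - (-5)*(0)) / -5 = 3
s = (19 - (5)*(3) - (1)*(0)) / 4 = 1

(1, 3, 0)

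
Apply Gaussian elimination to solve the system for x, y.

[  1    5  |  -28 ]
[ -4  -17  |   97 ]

(-3, -5)

Forward elimination on [A|b]:
R2 <- R2 - (-4)*R1:  [   0    3  -15 ]
Row echelon form:
[ 1  5  |  -28 ]
[ 0  3  |  -15 ]
Back-substitution:
y = (-15) / 3 = -5
x = (-28 - (5)*(-5)) / 1 = -3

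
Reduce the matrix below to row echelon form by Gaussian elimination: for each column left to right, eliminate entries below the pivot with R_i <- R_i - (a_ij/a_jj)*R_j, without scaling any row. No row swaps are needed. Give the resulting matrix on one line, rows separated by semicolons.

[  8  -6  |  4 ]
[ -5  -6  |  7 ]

REF = [8 -6 4; 0 -39/4 19/2]

Forward elimination:
R2 <- R2 - (-5/8)*R1:  [     0  -39/4   19/2 ]
Row echelon form:
[ 8     -6  |     4 ]
[ 0  -39/4  |  19/2 ]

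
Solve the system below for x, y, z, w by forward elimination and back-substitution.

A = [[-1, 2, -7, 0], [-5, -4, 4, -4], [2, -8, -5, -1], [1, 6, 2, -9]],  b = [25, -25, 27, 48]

(5, 1, -4, -5)

Forward elimination on [A|b]:
R2 <- R2 - (5)*R1:  [    0   -14    39    -4  -150 ]
R3 <- R3 - (-2)*R1:  [   0   -4  -19   -1   77 ]
R4 <- R4 - (-1)*R1:  [  0   8  -5  -9  73 ]
R3 <- R3 - (2/7)*R2:  [      0       0  -211/7     1/7   839/7 ]
R4 <- R4 - (-4/7)*R2:  [     0      0  121/7  -79/7  -89/7 ]
R4 <- R4 - (-121/211)*R3:  [         0          0          0  -2364/211  11820/211 ]
Row echelon form:
[ -1    2      -7          0  |         25 ]
[  0  -14      39         -4  |       -150 ]
[  0    0  -211/7        1/7  |      839/7 ]
[  0    0       0  -2364/211  |  11820/211 ]
Back-substitution:
w = (11820/211) / (-2364/211) = -5
z = (839/7 - (1/7)*(-5)) / (-211/7) = -4
y = (-150 - (39)*(-4) - (-4)*(-5)) / -14 = 1
x = (25 - (2)*(1) - (-7)*(-4)) / -1 = 5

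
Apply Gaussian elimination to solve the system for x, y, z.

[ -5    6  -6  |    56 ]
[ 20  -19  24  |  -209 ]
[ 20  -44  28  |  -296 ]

(-4, 3, -3)

Forward elimination on [A|b]:
R2 <- R2 - (-4)*R1:  [  0   5   0  15 ]
R3 <- R3 - (-4)*R1:  [   0  -20    4  -72 ]
R3 <- R3 - (-4)*R2:  [   0    0    4  -12 ]
Row echelon form:
[ -5  6  -6  |   56 ]
[  0  5   0  |   15 ]
[  0  0   4  |  -12 ]
Back-substitution:
z = (-12) / 4 = -3
y = (15) / 5 = 3
x = (56 - (6)*(3) - (-6)*(-3)) / -5 = -4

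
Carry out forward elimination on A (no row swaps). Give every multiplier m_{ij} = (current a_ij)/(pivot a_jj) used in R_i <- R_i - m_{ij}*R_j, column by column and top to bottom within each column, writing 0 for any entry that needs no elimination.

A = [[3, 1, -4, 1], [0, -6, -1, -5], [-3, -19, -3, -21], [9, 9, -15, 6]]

multipliers: 0, -1, 3, 3, -1, 1

Forward elimination:
R2: entry in column 1 is already 0 -> m_{21} = 0 (no row operation needed)
R3 <- R3 - (-1)*R1:  [   0  -18   -7  -20 ]
R4 <- R4 - (3)*R1:  [  0   6  -3   3 ]
R3 <- R3 - (3)*R2:  [  0   0  -4  -5 ]
R4 <- R4 - (-1)*R2:  [  0   0  -4  -2 ]
R4 <- R4 - (1)*R3:  [ 0  0  0  3 ]
Multipliers (in order of application): m_{21} = 0, m_{31} = -1, m_{41} = 3, m_{32} = 3, m_{42} = -1, m_{43} = 1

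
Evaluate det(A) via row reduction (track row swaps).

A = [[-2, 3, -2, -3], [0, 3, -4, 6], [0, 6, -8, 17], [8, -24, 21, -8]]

Forward elimination:
R4 <- R4 - (-4)*R1:  [   0  -12   13  -20 ]
R3 <- R3 - (2)*R2:  [ 0  0  0  5 ]
R4 <- R4 - (-4)*R2:  [  0   0  -3   4 ]
R3 <-> R4   (pivot in column 3 was zero)
[ -2  3  -2  -3 ]
[  0  3  -4   6 ]
[  0  0  -3   4 ]
[  0  0   0   5 ]
Upper-triangular form:
[ -2  3  -2  -3 ]
[  0  3  -4   6 ]
[  0  0  -3   4 ]
[  0  0   0   5 ]
det(A) = (-1)^1 * (-2) * (3) * (-3) * (5) = -90  (1 row swap -> sign -1)

det(A) = -90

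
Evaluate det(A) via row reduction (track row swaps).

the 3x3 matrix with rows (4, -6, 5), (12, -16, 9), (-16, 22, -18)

det(A) = -32

Forward elimination:
R2 <- R2 - (3)*R1:  [  0   2  -6 ]
R3 <- R3 - (-4)*R1:  [  0  -2   2 ]
R3 <- R3 - (-1)*R2:  [  0   0  -4 ]
Upper-triangular form:
[ 4  -6   5 ]
[ 0   2  -6 ]
[ 0   0  -4 ]
det(A) = (-1)^0 * (4) * (2) * (-4) = -32  (0 row swaps -> sign +1)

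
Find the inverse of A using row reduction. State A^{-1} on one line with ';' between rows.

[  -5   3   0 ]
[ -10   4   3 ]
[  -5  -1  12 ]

inverse = [17/20 -3/5 3/20; 7/4 -1 1/4; 1/2 -1/3 1/6]

Gauss-Jordan on [A | I]:
R1 <- (1/-5)*R1:  [    1  -3/5     0  |  -1/5     0     0 ]
R2 <- R2 - (-10)*R1:  [  0  -2   3  |  -2   1   0 ]
R3 <- R3 - (-5)*R1:  [  0  -4  12  |  -1   0   1 ]
R2 <- (1/-2)*R2:  [    0     1  -3/2  |     1  -1/2     0 ]
R1 <- R1 - (-3/5)*R2:  [     1      0  -9/10  |    2/5  -3/10      0 ]
R3 <- R3 - (-4)*R2:  [  0   0   6  |   3  -2   1 ]
R3 <- (1/6)*R3:  [    0     0     1  |   1/2  -1/3   1/6 ]
R1 <- R1 - (-9/10)*R3:  [     1      0      0  |  17/20   -3/5   3/20 ]
R2 <- R2 - (-3/2)*R3:  [   0    1    0  |  7/4   -1  1/4 ]
Right block of [I | A^{-1}] is the inverse:
[ 17/20  -3/5  3/20 ]
[   7/4    -1   1/4 ]
[   1/2  -1/3   1/6 ]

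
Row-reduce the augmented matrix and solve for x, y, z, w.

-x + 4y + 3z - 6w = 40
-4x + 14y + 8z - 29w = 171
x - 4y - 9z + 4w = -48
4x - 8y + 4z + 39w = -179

Forward elimination on [A|b]:
R2 <- R2 - (4)*R1:  [  0  -2  -4  -5  11 ]
R3 <- R3 - (-1)*R1:  [  0   0  -6  -2  -8 ]
R4 <- R4 - (-4)*R1:  [   0    8   16   15  -19 ]
R4 <- R4 - (-4)*R2:  [  0   0   0  -5  25 ]
Row echelon form:
[ -1   4   3  -6  |  40 ]
[  0  -2  -4  -5  |  11 ]
[  0   0  -6  -2  |  -8 ]
[  0   0   0  -5  |  25 ]
Back-substitution:
w = (25) / -5 = -5
z = (-8 - (-2)*(-5)) / -6 = 3
y = (11 - (-4)*(3) - (-5)*(-5)) / -2 = 1
x = (40 - (4)*(1) - (3)*(3) - (-6)*(-5)) / -1 = 3

(3, 1, 3, -5)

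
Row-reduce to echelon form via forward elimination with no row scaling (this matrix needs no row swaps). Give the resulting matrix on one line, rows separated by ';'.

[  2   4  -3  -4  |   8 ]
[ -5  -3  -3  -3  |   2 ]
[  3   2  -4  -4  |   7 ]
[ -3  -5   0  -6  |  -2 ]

REF = [2 4 -3 -4 8; 0 7 -21/2 -13 22; 0 0 -11/2 -38/7 53/7; 0 0 0 -79/11 30/11]

Forward elimination:
R2 <- R2 - (-5/2)*R1:  [     0      7  -21/2    -13     22 ]
R3 <- R3 - (3/2)*R1:  [   0   -4  1/2    2   -5 ]
R4 <- R4 - (-3/2)*R1:  [    0     1  -9/2   -12    10 ]
R3 <- R3 - (-4/7)*R2:  [     0      0  -11/2  -38/7   53/7 ]
R4 <- R4 - (1/7)*R2:  [     0      0     -3  -71/7   48/7 ]
R4 <- R4 - (6/11)*R3:  [      0       0       0  -79/11   30/11 ]
Row echelon form:
[ 2  4     -3      -4  |      8 ]
[ 0  7  -21/2     -13  |     22 ]
[ 0  0  -11/2   -38/7  |   53/7 ]
[ 0  0      0  -79/11  |  30/11 ]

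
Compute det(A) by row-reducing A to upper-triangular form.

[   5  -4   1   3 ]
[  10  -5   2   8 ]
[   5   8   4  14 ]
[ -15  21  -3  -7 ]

det(A) = -180

Forward elimination:
R2 <- R2 - (2)*R1:  [ 0  3  0  2 ]
R3 <- R3 - (1)*R1:  [  0  12   3  11 ]
R4 <- R4 - (-3)*R1:  [ 0  9  0  2 ]
R3 <- R3 - (4)*R2:  [ 0  0  3  3 ]
R4 <- R4 - (3)*R2:  [  0   0   0  -4 ]
Upper-triangular form:
[ 5  -4  1   3 ]
[ 0   3  0   2 ]
[ 0   0  3   3 ]
[ 0   0  0  -4 ]
det(A) = (-1)^0 * (5) * (3) * (3) * (-4) = -180  (0 row swaps -> sign +1)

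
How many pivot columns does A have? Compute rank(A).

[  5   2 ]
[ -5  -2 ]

rank(A) = 1

Row reduction:
R2 <- R2 - (-1)*R1:  [ 0  0 ]
Row echelon form:
[ 5  2 ]
[ 0  0 ]
Nonzero rows / pivot columns: 1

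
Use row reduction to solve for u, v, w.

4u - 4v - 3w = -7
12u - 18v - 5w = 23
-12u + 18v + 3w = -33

Forward elimination on [A|b]:
R2 <- R2 - (3)*R1:  [  0  -6   4  44 ]
R3 <- R3 - (-3)*R1:  [   0    6   -6  -54 ]
R3 <- R3 - (-1)*R2:  [   0    0   -2  -10 ]
Row echelon form:
[ 4  -4  -3  |   -7 ]
[ 0  -6   4  |   44 ]
[ 0   0  -2  |  -10 ]
Back-substitution:
w = (-10) / -2 = 5
v = (44 - (4)*(5)) / -6 = -4
u = (-7 - (-4)*(-4) - (-3)*(5)) / 4 = -2

(-2, -4, 5)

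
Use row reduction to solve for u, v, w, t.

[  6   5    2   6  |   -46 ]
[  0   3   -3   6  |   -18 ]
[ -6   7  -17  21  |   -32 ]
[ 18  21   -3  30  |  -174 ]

(-4, -2, 0, -2)

Forward elimination on [A|b]:
R3 <- R3 - (-1)*R1:  [   0   12  -15   27  -78 ]
R4 <- R4 - (3)*R1:  [   0    6   -9   12  -36 ]
R3 <- R3 - (4)*R2:  [  0   0  -3   3  -6 ]
R4 <- R4 - (2)*R2:  [  0   0  -3   0   0 ]
R4 <- R4 - (1)*R3:  [  0   0   0  -3   6 ]
Row echelon form:
[ 6  5   2   6  |  -46 ]
[ 0  3  -3   6  |  -18 ]
[ 0  0  -3   3  |   -6 ]
[ 0  0   0  -3  |    6 ]
Back-substitution:
t = (6) / -3 = -2
w = (-6 - (3)*(-2)) / -3 = 0
v = (-18 - (-3)*(0) - (6)*(-2)) / 3 = -2
u = (-46 - (5)*(-2) - (2)*(0) - (6)*(-2)) / 6 = -4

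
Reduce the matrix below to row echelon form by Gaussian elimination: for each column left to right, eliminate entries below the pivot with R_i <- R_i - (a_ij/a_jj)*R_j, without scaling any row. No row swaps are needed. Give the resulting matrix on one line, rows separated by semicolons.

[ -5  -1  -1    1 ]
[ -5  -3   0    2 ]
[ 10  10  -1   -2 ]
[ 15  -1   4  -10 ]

REF = [-5 -1 -1 1; 0 -2 1 1; 0 0 1 4; 0 0 0 -5]

Forward elimination:
R2 <- R2 - (1)*R1:  [  0  -2   1   1 ]
R3 <- R3 - (-2)*R1:  [  0   8  -3   0 ]
R4 <- R4 - (-3)*R1:  [  0  -4   1  -7 ]
R3 <- R3 - (-4)*R2:  [ 0  0  1  4 ]
R4 <- R4 - (2)*R2:  [  0   0  -1  -9 ]
R4 <- R4 - (-1)*R3:  [  0   0   0  -5 ]
Row echelon form:
[ -5  -1  -1   1 ]
[  0  -2   1   1 ]
[  0   0   1   4 ]
[  0   0   0  -5 ]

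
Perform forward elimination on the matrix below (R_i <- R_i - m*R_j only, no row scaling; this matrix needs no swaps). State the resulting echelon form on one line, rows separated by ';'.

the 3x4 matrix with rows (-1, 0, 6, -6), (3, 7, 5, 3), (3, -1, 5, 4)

Forward elimination:
R2 <- R2 - (-3)*R1:  [   0    7   23  -15 ]
R3 <- R3 - (-3)*R1:  [   0   -1   23  -14 ]
R3 <- R3 - (-1/7)*R2:  [      0       0   184/7  -113/7 ]
Row echelon form:
[ -1  0      6      -6 ]
[  0  7     23     -15 ]
[  0  0  184/7  -113/7 ]

REF = [-1 0 6 -6; 0 7 23 -15; 0 0 184/7 -113/7]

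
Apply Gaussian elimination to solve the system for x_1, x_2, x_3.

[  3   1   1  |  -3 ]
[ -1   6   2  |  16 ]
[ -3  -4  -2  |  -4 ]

Forward elimination on [A|b]:
R2 <- R2 - (-1/3)*R1:  [    0  19/3   7/3    15 ]
R3 <- R3 - (-1)*R1:  [  0  -3  -1  -7 ]
R3 <- R3 - (-9/19)*R2:  [    0     0  2/19  2/19 ]
Row echelon form:
[ 3     1     1  |    -3 ]
[ 0  19/3   7/3  |    15 ]
[ 0     0  2/19  |  2/19 ]
Back-substitution:
x_3 = (2/19) / (2/19) = 1
x_2 = (15 - (7/3)*(1)) / (19/3) = 2
x_1 = (-3 - (1)*(2) - (1)*(1)) / 3 = -2

(-2, 2, 1)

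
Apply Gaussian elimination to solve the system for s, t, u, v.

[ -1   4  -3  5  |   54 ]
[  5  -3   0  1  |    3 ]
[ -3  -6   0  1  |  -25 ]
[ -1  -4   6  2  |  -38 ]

Forward elimination on [A|b]:
R2 <- R2 - (-5)*R1:  [   0   17  -15   26  273 ]
R3 <- R3 - (3)*R1:  [    0   -18     9   -14  -187 ]
R4 <- R4 - (1)*R1:  [   0   -8    9   -3  -92 ]
R3 <- R3 - (-18/17)*R2:  [       0        0  -117/17   230/17  1735/17 ]
R4 <- R4 - (-8/17)*R2:  [      0       0   33/17  157/17  620/17 ]
R4 <- R4 - (-11/39)*R3:  [       0        0        0   509/39  2545/39 ]
Row echelon form:
[ -1   4       -3       5  |       54 ]
[  0  17      -15      26  |      273 ]
[  0   0  -117/17  230/17  |  1735/17 ]
[  0   0        0  509/39  |  2545/39 ]
Back-substitution:
v = (2545/39) / (509/39) = 5
u = (1735/17 - (230/17)*(5)) / (-117/17) = -5
t = (273 - (-15)*(-5) - (26)*(5)) / 17 = 4
s = (54 - (4)*(4) - (-3)*(-5) - (5)*(5)) / -1 = 2

(2, 4, -5, 5)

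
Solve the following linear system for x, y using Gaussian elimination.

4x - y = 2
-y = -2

Forward elimination on [A|b]:
Row echelon form:
[ 4  -1  |   2 ]
[ 0  -1  |  -2 ]
Back-substitution:
y = (-2) / -1 = 2
x = (2 - (-1)*(2)) / 4 = 1

(1, 2)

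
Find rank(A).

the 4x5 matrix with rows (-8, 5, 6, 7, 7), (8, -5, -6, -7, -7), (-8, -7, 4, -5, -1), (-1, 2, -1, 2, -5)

Row reduction:
R2 <- R2 - (-1)*R1:  [ 0  0  0  0  0 ]
R3 <- R3 - (1)*R1:  [   0  -12   -2  -12   -8 ]
R4 <- R4 - (1/8)*R1:  [     0   11/8   -7/4    9/8  -47/8 ]
R2 <-> R3   (pivot in column 2 was zero)
[ -8     5     6    7      7 ]
[  0   -12    -2  -12     -8 ]
[  0     0     0    0      0 ]
[  0  11/8  -7/4  9/8  -47/8 ]
R4 <- R4 - (-11/96)*R2:  [       0        0   -95/48     -1/4  -163/24 ]
R3 <-> R4   (pivot in column 3 was zero)
[ -8    5       6     7        7 ]
[  0  -12      -2   -12       -8 ]
[  0    0  -95/48  -1/4  -163/24 ]
[  0    0       0     0        0 ]
Row echelon form:
[ -8    5       6     7        7 ]
[  0  -12      -2   -12       -8 ]
[  0    0  -95/48  -1/4  -163/24 ]
[  0    0       0     0        0 ]
Nonzero rows / pivot columns: 3

rank(A) = 3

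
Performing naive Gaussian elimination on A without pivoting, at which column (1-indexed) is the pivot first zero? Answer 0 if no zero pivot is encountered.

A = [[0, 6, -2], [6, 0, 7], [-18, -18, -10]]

Naive forward elimination:
Pivot entry (1,1) is zero but row 2 has 6 in column 1 -> naive elimination stops; a row interchange (e.g. R1 <-> R2) would be required here.

first zero-pivot column = 1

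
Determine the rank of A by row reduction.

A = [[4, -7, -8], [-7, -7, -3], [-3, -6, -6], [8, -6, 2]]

Row reduction:
R2 <- R2 - (-7/4)*R1:  [     0  -77/4    -17 ]
R3 <- R3 - (-3/4)*R1:  [     0  -45/4    -12 ]
R4 <- R4 - (2)*R1:  [  0   8  18 ]
R3 <- R3 - (45/77)*R2:  [       0        0  -159/77 ]
R4 <- R4 - (-32/77)*R2:  [      0       0  842/77 ]
R4 <- R4 - (-842/159)*R3:  [ 0  0  0 ]
Row echelon form:
[ 4     -7       -8 ]
[ 0  -77/4      -17 ]
[ 0      0  -159/77 ]
[ 0      0        0 ]
Nonzero rows / pivot columns: 3

rank(A) = 3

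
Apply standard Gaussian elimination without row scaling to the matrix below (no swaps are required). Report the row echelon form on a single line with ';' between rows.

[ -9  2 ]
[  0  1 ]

REF = [-9 2; 0 1]

Forward elimination:
Row echelon form:
[ -9  2 ]
[  0  1 ]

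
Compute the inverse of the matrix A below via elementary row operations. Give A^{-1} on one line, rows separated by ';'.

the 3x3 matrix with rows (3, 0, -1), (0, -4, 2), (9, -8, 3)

Gauss-Jordan on [A | I]:
R1 <- (1/3)*R1:  [    1     0  -1/3  |   1/3     0     0 ]
R3 <- R3 - (9)*R1:  [  0  -8   6  |  -3   0   1 ]
R2 <- (1/-4)*R2:  [    0     1  -1/2  |     0  -1/4     0 ]
R3 <- R3 - (-8)*R2:  [  0   0   2  |  -3  -2   1 ]
R3 <- (1/2)*R3:  [    0     0     1  |  -3/2    -1   1/2 ]
R1 <- R1 - (-1/3)*R3:  [    1     0     0  |  -1/6  -1/3   1/6 ]
R2 <- R2 - (-1/2)*R3:  [    0     1     0  |  -3/4  -3/4   1/4 ]
Right block of [I | A^{-1}] is the inverse:
[ -1/6  -1/3  1/6 ]
[ -3/4  -3/4  1/4 ]
[ -3/2    -1  1/2 ]

inverse = [-1/6 -1/3 1/6; -3/4 -3/4 1/4; -3/2 -1 1/2]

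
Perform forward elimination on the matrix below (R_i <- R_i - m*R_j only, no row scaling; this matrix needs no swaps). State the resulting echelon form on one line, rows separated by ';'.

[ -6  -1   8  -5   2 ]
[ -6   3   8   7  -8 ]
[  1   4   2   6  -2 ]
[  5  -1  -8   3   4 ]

REF = [-6 -1 8 -5 2; 0 4 0 12 -10; 0 0 10/3 -19/3 95/12; 0 0 0 9/5 17/4]

Forward elimination:
R2 <- R2 - (1)*R1:  [   0    4    0   12  -10 ]
R3 <- R3 - (-1/6)*R1:  [    0  23/6  10/3  31/6  -5/3 ]
R4 <- R4 - (-5/6)*R1:  [     0  -11/6   -4/3   -7/6   17/3 ]
R3 <- R3 - (23/24)*R2:  [     0      0   10/3  -19/3  95/12 ]
R4 <- R4 - (-11/24)*R2:  [     0      0   -4/3   13/3  13/12 ]
R4 <- R4 - (-2/5)*R3:  [    0     0     0   9/5  17/4 ]
Row echelon form:
[ -6  -1     8     -5      2 ]
[  0   4     0     12    -10 ]
[  0   0  10/3  -19/3  95/12 ]
[  0   0     0    9/5   17/4 ]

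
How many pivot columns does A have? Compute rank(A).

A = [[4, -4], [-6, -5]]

rank(A) = 2

Row reduction:
R2 <- R2 - (-3/2)*R1:  [   0  -11 ]
Row echelon form:
[ 4   -4 ]
[ 0  -11 ]
Nonzero rows / pivot columns: 2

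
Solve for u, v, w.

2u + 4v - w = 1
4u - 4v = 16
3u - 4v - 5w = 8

(3, -1, 1)

Forward elimination on [A|b]:
R2 <- R2 - (2)*R1:  [   0  -12    2   14 ]
R3 <- R3 - (3/2)*R1:  [    0   -10  -7/2  13/2 ]
R3 <- R3 - (5/6)*R2:  [     0      0  -31/6  -31/6 ]
Row echelon form:
[ 2    4     -1  |      1 ]
[ 0  -12      2  |     14 ]
[ 0    0  -31/6  |  -31/6 ]
Back-substitution:
w = (-31/6) / (-31/6) = 1
v = (14 - (2)*(1)) / -12 = -1
u = (1 - (4)*(-1) - (-1)*(1)) / 2 = 3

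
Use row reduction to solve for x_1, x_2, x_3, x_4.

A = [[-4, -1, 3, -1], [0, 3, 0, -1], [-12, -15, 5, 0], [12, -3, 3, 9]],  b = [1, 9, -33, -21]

(-1, 3, 0, 0)

Forward elimination on [A|b]:
R3 <- R3 - (3)*R1:  [   0  -12   -4    3  -36 ]
R4 <- R4 - (-3)*R1:  [   0   -6   12    6  -18 ]
R3 <- R3 - (-4)*R2:  [  0   0  -4  -1   0 ]
R4 <- R4 - (-2)*R2:  [  0   0  12   4   0 ]
R4 <- R4 - (-3)*R3:  [ 0  0  0  1  0 ]
Row echelon form:
[ -4  -1   3  -1  |  1 ]
[  0   3   0  -1  |  9 ]
[  0   0  -4  -1  |  0 ]
[  0   0   0   1  |  0 ]
Back-substitution:
x_4 = (0) / 1 = 0
x_3 = (0 - (-1)*(0)) / -4 = 0
x_2 = (9 - (-1)*(0)) / 3 = 3
x_1 = (1 - (-1)*(3) - (3)*(0) - (-1)*(0)) / -4 = -1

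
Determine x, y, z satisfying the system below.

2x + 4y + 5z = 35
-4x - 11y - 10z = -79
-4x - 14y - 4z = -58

Forward elimination on [A|b]:
R2 <- R2 - (-2)*R1:  [  0  -3   0  -9 ]
R3 <- R3 - (-2)*R1:  [  0  -6   6  12 ]
R3 <- R3 - (2)*R2:  [  0   0   6  30 ]
Row echelon form:
[ 2   4  5  |  35 ]
[ 0  -3  0  |  -9 ]
[ 0   0  6  |  30 ]
Back-substitution:
z = (30) / 6 = 5
y = (-9) / -3 = 3
x = (35 - (4)*(3) - (5)*(5)) / 2 = -1

(-1, 3, 5)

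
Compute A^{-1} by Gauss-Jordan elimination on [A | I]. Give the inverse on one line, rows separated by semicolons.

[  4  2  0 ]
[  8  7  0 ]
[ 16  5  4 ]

Gauss-Jordan on [A | I]:
R1 <- (1/4)*R1:  [   1  1/2    0  |  1/4    0    0 ]
R2 <- R2 - (8)*R1:  [  0   3   0  |  -2   1   0 ]
R3 <- R3 - (16)*R1:  [  0  -3   4  |  -4   0   1 ]
R2 <- (1/3)*R2:  [    0     1     0  |  -2/3   1/3     0 ]
R1 <- R1 - (1/2)*R2:  [    1     0     0  |  7/12  -1/6     0 ]
R3 <- R3 - (-3)*R2:  [  0   0   4  |  -6   1   1 ]
R3 <- (1/4)*R3:  [    0     0     1  |  -3/2   1/4   1/4 ]
Right block of [I | A^{-1}] is the inverse:
[ 7/12  -1/6    0 ]
[ -2/3   1/3    0 ]
[ -3/2   1/4  1/4 ]

inverse = [7/12 -1/6 0; -2/3 1/3 0; -3/2 1/4 1/4]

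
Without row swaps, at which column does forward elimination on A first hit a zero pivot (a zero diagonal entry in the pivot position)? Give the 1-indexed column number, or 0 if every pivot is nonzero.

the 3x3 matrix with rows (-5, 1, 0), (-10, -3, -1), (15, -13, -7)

Naive forward elimination:
R2 <- R2 - (2)*R1:  [  0  -5  -1 ]
R3 <- R3 - (-3)*R1:  [   0  -10   -7 ]
R3 <- R3 - (2)*R2:  [  0   0  -5 ]
All pivots nonzero; naive elimination completes without hitting a zero pivot.

first zero-pivot column = 0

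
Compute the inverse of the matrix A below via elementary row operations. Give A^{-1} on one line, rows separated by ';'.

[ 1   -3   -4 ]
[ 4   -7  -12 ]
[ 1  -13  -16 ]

inverse = [11/5 -1/5 -2/5; -13/5 3/5 1/5; 9/4 -1/2 -1/4]

Gauss-Jordan on [A | I]:
R2 <- R2 - (4)*R1:  [  0   5   4  |  -4   1   0 ]
R3 <- R3 - (1)*R1:  [   0  -10  -12  |   -1    0    1 ]
R2 <- (1/5)*R2:  [    0     1   4/5  |  -4/5   1/5     0 ]
R1 <- R1 - (-3)*R2:  [    1     0  -8/5  |  -7/5   3/5     0 ]
R3 <- R3 - (-10)*R2:  [  0   0  -4  |  -9   2   1 ]
R3 <- (1/-4)*R3:  [    0     0     1  |   9/4  -1/2  -1/4 ]
R1 <- R1 - (-8/5)*R3:  [    1     0     0  |  11/5  -1/5  -2/5 ]
R2 <- R2 - (4/5)*R3:  [     0      1      0  |  -13/5    3/5    1/5 ]
Right block of [I | A^{-1}] is the inverse:
[  11/5  -1/5  -2/5 ]
[ -13/5   3/5   1/5 ]
[   9/4  -1/2  -1/4 ]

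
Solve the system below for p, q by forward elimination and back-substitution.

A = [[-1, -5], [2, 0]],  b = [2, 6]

(3, -1)

Forward elimination on [A|b]:
R2 <- R2 - (-2)*R1:  [   0  -10   10 ]
Row echelon form:
[ -1   -5  |   2 ]
[  0  -10  |  10 ]
Back-substitution:
q = (10) / -10 = -1
p = (2 - (-5)*(-1)) / -1 = 3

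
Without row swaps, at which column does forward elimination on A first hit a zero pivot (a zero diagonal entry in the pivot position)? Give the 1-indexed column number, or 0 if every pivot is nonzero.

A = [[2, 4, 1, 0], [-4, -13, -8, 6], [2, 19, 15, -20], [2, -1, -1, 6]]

first zero-pivot column = 0

Naive forward elimination:
R2 <- R2 - (-2)*R1:  [  0  -5  -6   6 ]
R3 <- R3 - (1)*R1:  [   0   15   14  -20 ]
R4 <- R4 - (1)*R1:  [  0  -5  -2   6 ]
R3 <- R3 - (-3)*R2:  [  0   0  -4  -2 ]
R4 <- R4 - (1)*R2:  [ 0  0  4  0 ]
R4 <- R4 - (-1)*R3:  [  0   0   0  -2 ]
All pivots nonzero; naive elimination completes without hitting a zero pivot.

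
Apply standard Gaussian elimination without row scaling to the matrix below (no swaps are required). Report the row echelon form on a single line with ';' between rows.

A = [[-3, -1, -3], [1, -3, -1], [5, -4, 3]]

REF = [-3 -1 -3; 0 -10/3 -2; 0 0 7/5]

Forward elimination:
R2 <- R2 - (-1/3)*R1:  [     0  -10/3     -2 ]
R3 <- R3 - (-5/3)*R1:  [     0  -17/3     -2 ]
R3 <- R3 - (17/10)*R2:  [   0    0  7/5 ]
Row echelon form:
[ -3     -1   -3 ]
[  0  -10/3   -2 ]
[  0      0  7/5 ]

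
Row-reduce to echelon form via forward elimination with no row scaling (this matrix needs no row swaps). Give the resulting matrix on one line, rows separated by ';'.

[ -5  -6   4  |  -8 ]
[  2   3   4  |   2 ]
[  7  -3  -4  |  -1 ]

Forward elimination:
R2 <- R2 - (-2/5)*R1:  [    0   3/5  28/5  -6/5 ]
R3 <- R3 - (-7/5)*R1:  [     0  -57/5    8/5  -61/5 ]
R3 <- R3 - (-19)*R2:  [   0    0  108  -35 ]
Row echelon form:
[ -5   -6     4  |    -8 ]
[  0  3/5  28/5  |  -6/5 ]
[  0    0   108  |   -35 ]

REF = [-5 -6 4 -8; 0 3/5 28/5 -6/5; 0 0 108 -35]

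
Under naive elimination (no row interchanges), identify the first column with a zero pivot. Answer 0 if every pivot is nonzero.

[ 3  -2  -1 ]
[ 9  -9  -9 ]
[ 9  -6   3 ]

first zero-pivot column = 0

Naive forward elimination:
R2 <- R2 - (3)*R1:  [  0  -3  -6 ]
R3 <- R3 - (3)*R1:  [ 0  0  6 ]
All pivots nonzero; naive elimination completes without hitting a zero pivot.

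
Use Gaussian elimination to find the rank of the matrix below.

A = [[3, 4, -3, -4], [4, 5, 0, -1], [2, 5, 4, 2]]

Row reduction:
R2 <- R2 - (4/3)*R1:  [    0  -1/3     4  13/3 ]
R3 <- R3 - (2/3)*R1:  [    0   7/3     6  14/3 ]
R3 <- R3 - (-7)*R2:  [  0   0  34  35 ]
Row echelon form:
[ 3     4  -3    -4 ]
[ 0  -1/3   4  13/3 ]
[ 0     0  34    35 ]
Nonzero rows / pivot columns: 3

rank(A) = 3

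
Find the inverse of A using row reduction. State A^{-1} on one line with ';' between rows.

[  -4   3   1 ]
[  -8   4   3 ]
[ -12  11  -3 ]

Gauss-Jordan on [A | I]:
R1 <- (1/-4)*R1:  [    1  -3/4  -1/4  |  -1/4     0     0 ]
R2 <- R2 - (-8)*R1:  [  0  -2   1  |  -2   1   0 ]
R3 <- R3 - (-12)*R1:  [  0   2  -6  |  -3   0   1 ]
R2 <- (1/-2)*R2:  [    0     1  -1/2  |     1  -1/2     0 ]
R1 <- R1 - (-3/4)*R2:  [    1     0  -5/8  |   1/2  -3/8     0 ]
R3 <- R3 - (2)*R2:  [  0   0  -5  |  -5   1   1 ]
R3 <- (1/-5)*R3:  [    0     0     1  |     1  -1/5  -1/5 ]
R1 <- R1 - (-5/8)*R3:  [    1     0     0  |   9/8  -1/2  -1/8 ]
R2 <- R2 - (-1/2)*R3:  [     0      1      0  |    3/2   -3/5  -1/10 ]
Right block of [I | A^{-1}] is the inverse:
[ 9/8  -1/2   -1/8 ]
[ 3/2  -3/5  -1/10 ]
[   1  -1/5   -1/5 ]

inverse = [9/8 -1/2 -1/8; 3/2 -3/5 -1/10; 1 -1/5 -1/5]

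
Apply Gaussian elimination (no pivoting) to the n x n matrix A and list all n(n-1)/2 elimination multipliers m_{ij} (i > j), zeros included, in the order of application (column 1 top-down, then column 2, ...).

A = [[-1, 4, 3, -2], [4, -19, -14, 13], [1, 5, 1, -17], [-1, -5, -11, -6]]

multipliers: -4, -1, 1, -3, 3, 4

Forward elimination:
R2 <- R2 - (-4)*R1:  [  0  -3  -2   5 ]
R3 <- R3 - (-1)*R1:  [   0    9    4  -19 ]
R4 <- R4 - (1)*R1:  [   0   -9  -14   -4 ]
R3 <- R3 - (-3)*R2:  [  0   0  -2  -4 ]
R4 <- R4 - (3)*R2:  [   0    0   -8  -19 ]
R4 <- R4 - (4)*R3:  [  0   0   0  -3 ]
Multipliers (in order of application): m_{21} = -4, m_{31} = -1, m_{41} = 1, m_{32} = -3, m_{42} = 3, m_{43} = 4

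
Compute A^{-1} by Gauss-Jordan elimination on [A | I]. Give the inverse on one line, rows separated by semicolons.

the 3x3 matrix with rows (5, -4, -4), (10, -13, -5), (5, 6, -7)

Gauss-Jordan on [A | I]:
R1 <- (1/5)*R1:  [    1  -4/5  -4/5  |   1/5     0     0 ]
R2 <- R2 - (10)*R1:  [  0  -5   3  |  -2   1   0 ]
R3 <- R3 - (5)*R1:  [  0  10  -3  |  -1   0   1 ]
R2 <- (1/-5)*R2:  [    0     1  -3/5  |   2/5  -1/5     0 ]
R1 <- R1 - (-4/5)*R2:  [      1       0  -32/25  |   13/25   -4/25       0 ]
R3 <- R3 - (10)*R2:  [  0   0   3  |  -5   2   1 ]
R3 <- (1/3)*R3:  [    0     0     1  |  -5/3   2/3   1/3 ]
R1 <- R1 - (-32/25)*R3:  [       1        0        0  |  -121/75    52/75    32/75 ]
R2 <- R2 - (-3/5)*R3:  [    0     1     0  |  -3/5   1/5   1/5 ]
Right block of [I | A^{-1}] is the inverse:
[ -121/75  52/75  32/75 ]
[    -3/5    1/5    1/5 ]
[    -5/3    2/3    1/3 ]

inverse = [-121/75 52/75 32/75; -3/5 1/5 1/5; -5/3 2/3 1/3]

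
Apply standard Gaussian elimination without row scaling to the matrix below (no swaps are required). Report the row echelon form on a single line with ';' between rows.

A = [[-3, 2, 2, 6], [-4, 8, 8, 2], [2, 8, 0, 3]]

REF = [-3 2 2 6; 0 16/3 16/3 -6; 0 0 -8 35/2]

Forward elimination:
R2 <- R2 - (4/3)*R1:  [    0  16/3  16/3    -6 ]
R3 <- R3 - (-2/3)*R1:  [    0  28/3   4/3     7 ]
R3 <- R3 - (7/4)*R2:  [    0     0    -8  35/2 ]
Row echelon form:
[ -3     2     2     6 ]
[  0  16/3  16/3    -6 ]
[  0     0    -8  35/2 ]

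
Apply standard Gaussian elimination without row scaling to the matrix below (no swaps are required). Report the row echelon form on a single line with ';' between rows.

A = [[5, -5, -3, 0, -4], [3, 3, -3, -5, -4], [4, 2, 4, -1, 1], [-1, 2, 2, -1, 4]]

REF = [5 -5 -3 0 -4; 0 6 -6/5 -5 -8/5; 0 0 38/5 4 29/5; 0 0 0 -115/114 128/57]

Forward elimination:
R2 <- R2 - (3/5)*R1:  [    0     6  -6/5    -5  -8/5 ]
R3 <- R3 - (4/5)*R1:  [    0     6  32/5    -1  21/5 ]
R4 <- R4 - (-1/5)*R1:  [    0     1   7/5    -1  16/5 ]
R3 <- R3 - (1)*R2:  [    0     0  38/5     4  29/5 ]
R4 <- R4 - (1/6)*R2:  [     0      0    8/5   -1/6  52/15 ]
R4 <- R4 - (4/19)*R3:  [        0         0         0  -115/114    128/57 ]
Row echelon form:
[ 5  -5    -3         0      -4 ]
[ 0   6  -6/5        -5    -8/5 ]
[ 0   0  38/5         4    29/5 ]
[ 0   0     0  -115/114  128/57 ]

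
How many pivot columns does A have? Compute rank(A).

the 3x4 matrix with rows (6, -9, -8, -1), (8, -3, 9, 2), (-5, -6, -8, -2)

rank(A) = 3

Row reduction:
R2 <- R2 - (4/3)*R1:  [    0     9  59/3  10/3 ]
R3 <- R3 - (-5/6)*R1:  [     0  -27/2  -44/3  -17/6 ]
R3 <- R3 - (-3/2)*R2:  [    0     0  89/6  13/6 ]
Row echelon form:
[ 6  -9    -8    -1 ]
[ 0   9  59/3  10/3 ]
[ 0   0  89/6  13/6 ]
Nonzero rows / pivot columns: 3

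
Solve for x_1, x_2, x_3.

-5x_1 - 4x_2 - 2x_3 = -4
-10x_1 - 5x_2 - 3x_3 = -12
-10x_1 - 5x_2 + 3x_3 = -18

Forward elimination on [A|b]:
R2 <- R2 - (2)*R1:  [  0   3   1  -4 ]
R3 <- R3 - (2)*R1:  [   0    3    7  -10 ]
R3 <- R3 - (1)*R2:  [  0   0   6  -6 ]
Row echelon form:
[ -5  -4  -2  |  -4 ]
[  0   3   1  |  -4 ]
[  0   0   6  |  -6 ]
Back-substitution:
x_3 = (-6) / 6 = -1
x_2 = (-4 - (1)*(-1)) / 3 = -1
x_1 = (-4 - (-4)*(-1) - (-2)*(-1)) / -5 = 2

(2, -1, -1)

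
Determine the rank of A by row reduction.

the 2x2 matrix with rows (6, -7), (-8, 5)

rank(A) = 2

Row reduction:
R2 <- R2 - (-4/3)*R1:  [     0  -13/3 ]
Row echelon form:
[ 6     -7 ]
[ 0  -13/3 ]
Nonzero rows / pivot columns: 2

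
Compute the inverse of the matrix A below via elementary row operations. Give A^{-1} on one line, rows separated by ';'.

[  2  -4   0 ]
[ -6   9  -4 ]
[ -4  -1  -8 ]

Gauss-Jordan on [A | I]:
R1 <- (1/2)*R1:  [   1   -2    0  |  1/2    0    0 ]
R2 <- R2 - (-6)*R1:  [  0  -3  -4  |   3   1   0 ]
R3 <- R3 - (-4)*R1:  [  0  -9  -8  |   2   0   1 ]
R2 <- (1/-3)*R2:  [    0     1   4/3  |    -1  -1/3     0 ]
R1 <- R1 - (-2)*R2:  [    1     0   8/3  |  -3/2  -2/3     0 ]
R3 <- R3 - (-9)*R2:  [  0   0   4  |  -7  -3   1 ]
R3 <- (1/4)*R3:  [    0     0     1  |  -7/4  -3/4   1/4 ]
R1 <- R1 - (8/3)*R3:  [    1     0     0  |  19/6   4/3  -2/3 ]
R2 <- R2 - (4/3)*R3:  [    0     1     0  |   4/3   2/3  -1/3 ]
Right block of [I | A^{-1}] is the inverse:
[ 19/6   4/3  -2/3 ]
[  4/3   2/3  -1/3 ]
[ -7/4  -3/4   1/4 ]

inverse = [19/6 4/3 -2/3; 4/3 2/3 -1/3; -7/4 -3/4 1/4]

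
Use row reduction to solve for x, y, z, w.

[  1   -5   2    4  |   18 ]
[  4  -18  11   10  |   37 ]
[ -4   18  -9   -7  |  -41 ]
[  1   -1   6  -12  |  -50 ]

Forward elimination on [A|b]:
R2 <- R2 - (4)*R1:  [   0    2    3   -6  -35 ]
R3 <- R3 - (-4)*R1:  [  0  -2  -1   9  31 ]
R4 <- R4 - (1)*R1:  [   0    4    4  -16  -68 ]
R3 <- R3 - (-1)*R2:  [  0   0   2   3  -4 ]
R4 <- R4 - (2)*R2:  [  0   0  -2  -4   2 ]
R4 <- R4 - (-1)*R3:  [  0   0   0  -1  -2 ]
Row echelon form:
[ 1  -5  2   4  |   18 ]
[ 0   2  3  -6  |  -35 ]
[ 0   0  2   3  |   -4 ]
[ 0   0  0  -1  |   -2 ]
Back-substitution:
w = (-2) / -1 = 2
z = (-4 - (3)*(2)) / 2 = -5
y = (-35 - (3)*(-5) - (-6)*(2)) / 2 = -4
x = (18 - (-5)*(-4) - (2)*(-5) - (4)*(2)) / 1 = 0

(0, -4, -5, 2)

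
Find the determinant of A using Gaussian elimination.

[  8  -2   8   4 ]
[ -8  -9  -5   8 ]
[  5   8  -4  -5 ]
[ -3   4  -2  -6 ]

det(A) = -114

Forward elimination:
R2 <- R2 - (-1)*R1:  [   0  -11    3   12 ]
R3 <- R3 - (5/8)*R1:  [     0   37/4     -9  -15/2 ]
R4 <- R4 - (-3/8)*R1:  [    0  13/4     1  -9/2 ]
R3 <- R3 - (-37/44)*R2:  [       0        0  -285/44    57/22 ]
R4 <- R4 - (-13/44)*R2:  [      0       0   83/44  -21/22 ]
R4 <- R4 - (-83/285)*R3:  [    0     0     0  -1/5 ]
Upper-triangular form:
[ 8   -2        8      4 ]
[ 0  -11        3     12 ]
[ 0    0  -285/44  57/22 ]
[ 0    0        0   -1/5 ]
det(A) = (-1)^0 * (8) * (-11) * (-285/44) * (-1/5) = -114  (0 row swaps -> sign +1)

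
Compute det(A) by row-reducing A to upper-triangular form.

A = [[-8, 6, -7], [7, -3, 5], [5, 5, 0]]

Forward elimination:
R2 <- R2 - (-7/8)*R1:  [    0   9/4  -9/8 ]
R3 <- R3 - (-5/8)*R1:  [     0   35/4  -35/8 ]
R3 <- R3 - (35/9)*R2:  [ 0  0  0 ]
Upper-triangular form:
[ -8    6    -7 ]
[  0  9/4  -9/8 ]
[  0    0     0 ]
det(A) = (-1)^0 * (-8) * (9/4) * (0) = 0  (0 row swaps -> sign +1)

det(A) = 0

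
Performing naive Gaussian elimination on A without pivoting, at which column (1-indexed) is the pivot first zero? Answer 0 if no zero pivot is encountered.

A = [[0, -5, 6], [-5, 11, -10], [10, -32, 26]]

first zero-pivot column = 1

Naive forward elimination:
Pivot entry (1,1) is zero but row 2 has -5 in column 1 -> naive elimination stops; a row interchange (e.g. R1 <-> R2) would be required here.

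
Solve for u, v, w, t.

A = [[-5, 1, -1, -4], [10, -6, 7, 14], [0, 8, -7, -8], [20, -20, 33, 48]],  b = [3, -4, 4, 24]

(0, 3, 4, -1)

Forward elimination on [A|b]:
R2 <- R2 - (-2)*R1:  [  0  -4   5   6   2 ]
R4 <- R4 - (-4)*R1:  [   0  -16   29   32   36 ]
R3 <- R3 - (-2)*R2:  [ 0  0  3  4  8 ]
R4 <- R4 - (4)*R2:  [  0   0   9   8  28 ]
R4 <- R4 - (3)*R3:  [  0   0   0  -4   4 ]
Row echelon form:
[ -5   1  -1  -4  |  3 ]
[  0  -4   5   6  |  2 ]
[  0   0   3   4  |  8 ]
[  0   0   0  -4  |  4 ]
Back-substitution:
t = (4) / -4 = -1
w = (8 - (4)*(-1)) / 3 = 4
v = (2 - (5)*(4) - (6)*(-1)) / -4 = 3
u = (3 - (1)*(3) - (-1)*(4) - (-4)*(-1)) / -5 = 0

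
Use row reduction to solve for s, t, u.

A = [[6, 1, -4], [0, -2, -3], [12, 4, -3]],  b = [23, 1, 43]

Forward elimination on [A|b]:
R3 <- R3 - (2)*R1:  [  0   2   5  -3 ]
R3 <- R3 - (-1)*R2:  [  0   0   2  -2 ]
Row echelon form:
[ 6   1  -4  |  23 ]
[ 0  -2  -3  |   1 ]
[ 0   0   2  |  -2 ]
Back-substitution:
u = (-2) / 2 = -1
t = (1 - (-3)*(-1)) / -2 = 1
s = (23 - (1)*(1) - (-4)*(-1)) / 6 = 3

(3, 1, -1)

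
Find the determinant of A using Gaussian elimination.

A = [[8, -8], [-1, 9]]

Forward elimination:
R2 <- R2 - (-1/8)*R1:  [ 0  8 ]
Upper-triangular form:
[ 8  -8 ]
[ 0   8 ]
det(A) = (-1)^0 * (8) * (8) = 64  (0 row swaps -> sign +1)

det(A) = 64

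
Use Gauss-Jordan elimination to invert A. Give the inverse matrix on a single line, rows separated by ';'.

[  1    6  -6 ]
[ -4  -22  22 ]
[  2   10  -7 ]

inverse = [-11 -3 0; 8/3 5/6 1/3; 2/3 1/3 1/3]

Gauss-Jordan on [A | I]:
R2 <- R2 - (-4)*R1:  [  0   2  -2  |   4   1   0 ]
R3 <- R3 - (2)*R1:  [  0  -2   5  |  -2   0   1 ]
R2 <- (1/2)*R2:  [   0    1   -1  |    2  1/2    0 ]
R1 <- R1 - (6)*R2:  [   1    0    0  |  -11   -3    0 ]
R3 <- R3 - (-2)*R2:  [ 0  0  3  |  2  1  1 ]
R3 <- (1/3)*R3:  [   0    0    1  |  2/3  1/3  1/3 ]
R2 <- R2 - (-1)*R3:  [   0    1    0  |  8/3  5/6  1/3 ]
Right block of [I | A^{-1}] is the inverse:
[ -11   -3    0 ]
[ 8/3  5/6  1/3 ]
[ 2/3  1/3  1/3 ]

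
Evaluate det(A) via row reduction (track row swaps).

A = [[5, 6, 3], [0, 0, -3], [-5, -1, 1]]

det(A) = 75

Forward elimination:
R3 <- R3 - (-1)*R1:  [ 0  5  4 ]
R2 <-> R3   (pivot in column 2 was zero)
[ 5  6   3 ]
[ 0  5   4 ]
[ 0  0  -3 ]
Upper-triangular form:
[ 5  6   3 ]
[ 0  5   4 ]
[ 0  0  -3 ]
det(A) = (-1)^1 * (5) * (5) * (-3) = 75  (1 row swap -> sign -1)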